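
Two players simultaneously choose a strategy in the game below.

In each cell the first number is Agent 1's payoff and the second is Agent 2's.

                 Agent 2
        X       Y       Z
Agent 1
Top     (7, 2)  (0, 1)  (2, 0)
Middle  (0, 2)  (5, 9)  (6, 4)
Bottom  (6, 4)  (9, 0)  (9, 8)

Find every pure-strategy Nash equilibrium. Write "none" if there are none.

Agent 1 against X: payoffs 7, 0, 6 → best response Top.
Agent 1 against Y: payoffs 0, 5, 9 → best response Bottom.
Agent 1 against Z: payoffs 2, 6, 9 → best response Bottom.
Agent 2 against Top: payoffs 2, 1, 0 → best response X.
Agent 2 against Middle: payoffs 2, 9, 4 → best response Y.
Agent 2 against Bottom: payoffs 4, 0, 8 → best response Z.
Mutual best responses: (Top, X); (Bottom, Z).

(Top, X), (Bottom, Z)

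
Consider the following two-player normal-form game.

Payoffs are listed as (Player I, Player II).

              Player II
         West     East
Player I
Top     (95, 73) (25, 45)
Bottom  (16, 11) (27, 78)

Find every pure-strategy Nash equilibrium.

(Top, West): Player I gets 95, best alternative 16; Player II gets 73, best alternative 45. No profitable deviation — NE.
(Top, East): Player I can switch to Bottom (25 → 27). Not NE.
(Bottom, West): Player I can switch to Top (16 → 95). Not NE.
(Bottom, East): Player I gets 27, best alternative 25; Player II gets 78, best alternative 11. No profitable deviation — NE.

Pure-strategy Nash equilibria: (Top, West) and (Bottom, East)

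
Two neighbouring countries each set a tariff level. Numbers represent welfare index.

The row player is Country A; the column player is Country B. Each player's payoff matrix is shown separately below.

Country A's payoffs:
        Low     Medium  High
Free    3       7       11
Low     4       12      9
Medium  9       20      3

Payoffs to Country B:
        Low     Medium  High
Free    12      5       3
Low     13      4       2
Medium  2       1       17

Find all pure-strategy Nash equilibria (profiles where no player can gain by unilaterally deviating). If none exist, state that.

This game has no pure Nash equilibrium.

Country A against Low: payoffs 3, 4, 9 → best response Medium.
Country A against Medium: payoffs 7, 12, 20 → best response Medium.
Country A against High: payoffs 11, 9, 3 → best response Free.
Country B against Free: payoffs 12, 5, 3 → best response Low.
Country B against Low: payoffs 13, 4, 2 → best response Low.
Country B against Medium: payoffs 2, 1, 17 → best response High.
No profile is a mutual best response for all players.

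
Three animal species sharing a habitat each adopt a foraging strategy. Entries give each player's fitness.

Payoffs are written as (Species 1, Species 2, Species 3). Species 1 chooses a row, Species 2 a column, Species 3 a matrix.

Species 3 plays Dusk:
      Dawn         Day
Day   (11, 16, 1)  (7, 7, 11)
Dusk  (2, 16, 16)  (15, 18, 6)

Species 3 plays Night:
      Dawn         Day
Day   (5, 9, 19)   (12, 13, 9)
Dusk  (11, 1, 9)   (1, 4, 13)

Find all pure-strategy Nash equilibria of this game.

There is no pure-strategy Nash equilibrium.

Species 1 against (Dawn, Dusk): payoffs 11, 2 → best response Day.
Species 1 against (Dawn, Night): payoffs 5, 11 → best response Dusk.
Species 1 against (Day, Dusk): payoffs 7, 15 → best response Dusk.
Species 1 against (Day, Night): payoffs 12, 1 → best response Day.
Species 2 against (Day, Dusk): payoffs 16, 7 → best response Dawn.
Species 2 against (Day, Night): payoffs 9, 13 → best response Day.
Species 2 against (Dusk, Dusk): payoffs 16, 18 → best response Day.
Species 2 against (Dusk, Night): payoffs 1, 4 → best response Day.
Species 3 against (Day, Dawn): payoffs 1, 19 → best response Night.
Species 3 against (Day, Day): payoffs 11, 9 → best response Dusk.
Species 3 against (Dusk, Dawn): payoffs 16, 9 → best response Dusk.
Species 3 against (Dusk, Day): payoffs 6, 13 → best response Night.
No profile is a mutual best response for all players.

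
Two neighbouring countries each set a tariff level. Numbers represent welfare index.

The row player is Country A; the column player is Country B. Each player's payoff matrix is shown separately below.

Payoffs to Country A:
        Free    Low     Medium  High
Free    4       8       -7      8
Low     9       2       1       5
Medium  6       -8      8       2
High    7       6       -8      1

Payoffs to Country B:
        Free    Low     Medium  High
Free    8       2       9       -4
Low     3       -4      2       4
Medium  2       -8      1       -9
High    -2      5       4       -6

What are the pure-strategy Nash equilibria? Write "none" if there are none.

There is no pure-strategy Nash equilibrium.

For each player, find the best response to each opponent profile; mutual best responses are the pure NE.
Country A against Free: payoffs 4, 9, 6, 7 → best response Low.
Country A against Low: payoffs 8, 2, -8, 6 → best response Free.
Country A against Medium: payoffs -7, 1, 8, -8 → best response Medium.
Country A against High: payoffs 8, 5, 2, 1 → best response Free.
Country B against Free: payoffs 8, 2, 9, -4 → best response Medium.
Country B against Low: payoffs 3, -4, 2, 4 → best response High.
Country B against Medium: payoffs 2, -8, 1, -9 → best response Free.
Country B against High: payoffs -2, 5, 4, -6 → best response Low.
No profile is a mutual best response for all players.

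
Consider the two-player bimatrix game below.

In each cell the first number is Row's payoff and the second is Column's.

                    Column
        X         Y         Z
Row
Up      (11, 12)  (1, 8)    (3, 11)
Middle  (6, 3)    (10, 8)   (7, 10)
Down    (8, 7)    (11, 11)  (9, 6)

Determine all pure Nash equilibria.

The pure Nash equilibria are (Up, X) and (Down, Y).

Mark each player's best response to every combination of opponents' strategies; a profile where every player is best-responding is a pure Nash equilibrium.
Row against X: payoffs 11, 6, 8 → best response Up.
Row against Y: payoffs 1, 10, 11 → best response Down.
Row against Z: payoffs 3, 7, 9 → best response Down.
Column against Up: payoffs 12, 8, 11 → best response X.
Column against Middle: payoffs 3, 8, 10 → best response Z.
Column against Down: payoffs 7, 11, 6 → best response Y.
Mutual best responses: (Up, X); (Down, Y).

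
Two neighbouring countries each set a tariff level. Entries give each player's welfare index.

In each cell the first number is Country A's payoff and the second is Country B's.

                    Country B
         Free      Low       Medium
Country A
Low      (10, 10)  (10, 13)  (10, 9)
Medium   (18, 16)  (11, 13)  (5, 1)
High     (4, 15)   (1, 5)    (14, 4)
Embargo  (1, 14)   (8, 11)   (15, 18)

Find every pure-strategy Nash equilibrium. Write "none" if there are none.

(Medium, Free), (Embargo, Medium)

Country A against Free: payoffs 10, 18, 4, 1 → best response Medium.
Country A against Low: payoffs 10, 11, 1, 8 → best response Medium.
Country A against Medium: payoffs 10, 5, 14, 15 → best response Embargo.
Country B against Low: payoffs 10, 13, 9 → best response Low.
Country B against Medium: payoffs 16, 13, 1 → best response Free.
Country B against High: payoffs 15, 5, 4 → best response Free.
Country B against Embargo: payoffs 14, 11, 18 → best response Medium.
Mutual best responses: (Medium, Free); (Embargo, Medium).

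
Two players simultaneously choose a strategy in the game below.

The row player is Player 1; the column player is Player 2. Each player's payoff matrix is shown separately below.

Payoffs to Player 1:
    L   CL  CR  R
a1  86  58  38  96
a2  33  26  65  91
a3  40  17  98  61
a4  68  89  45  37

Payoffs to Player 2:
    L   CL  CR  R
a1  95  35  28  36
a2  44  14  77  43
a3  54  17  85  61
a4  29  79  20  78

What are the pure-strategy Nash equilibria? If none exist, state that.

(a1, L), (a3, CR), (a4, CL)

Player 1 against L: payoffs 86, 33, 40, 68 → best response a1.
Player 1 against CL: payoffs 58, 26, 17, 89 → best response a4.
Player 1 against CR: payoffs 38, 65, 98, 45 → best response a3.
Player 1 against R: payoffs 96, 91, 61, 37 → best response a1.
Player 2 against a1: payoffs 95, 35, 28, 36 → best response L.
Player 2 against a2: payoffs 44, 14, 77, 43 → best response CR.
Player 2 against a3: payoffs 54, 17, 85, 61 → best response CR.
Player 2 against a4: payoffs 29, 79, 20, 78 → best response CL.
Mutual best responses: (a1, L); (a3, CR); (a4, CL).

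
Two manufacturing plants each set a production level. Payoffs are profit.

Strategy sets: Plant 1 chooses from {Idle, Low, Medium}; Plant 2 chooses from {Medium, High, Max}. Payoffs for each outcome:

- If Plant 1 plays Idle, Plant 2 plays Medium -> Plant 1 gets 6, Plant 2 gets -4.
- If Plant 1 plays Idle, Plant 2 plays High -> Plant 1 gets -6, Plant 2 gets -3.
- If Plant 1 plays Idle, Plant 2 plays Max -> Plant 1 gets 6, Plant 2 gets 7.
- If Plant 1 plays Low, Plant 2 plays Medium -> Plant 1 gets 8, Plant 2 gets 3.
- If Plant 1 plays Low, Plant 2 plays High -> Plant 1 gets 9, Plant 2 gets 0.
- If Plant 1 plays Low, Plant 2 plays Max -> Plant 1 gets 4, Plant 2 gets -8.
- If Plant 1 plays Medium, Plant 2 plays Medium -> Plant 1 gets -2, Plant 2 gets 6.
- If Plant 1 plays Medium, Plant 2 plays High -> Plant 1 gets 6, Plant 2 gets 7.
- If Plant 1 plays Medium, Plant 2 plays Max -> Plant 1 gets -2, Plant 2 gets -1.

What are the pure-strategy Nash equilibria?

The pure Nash equilibria are (Idle, Max), (Low, Medium).

For each player, find the best response to each opponent profile; mutual best responses are the pure NE.
Plant 1 against Medium: payoffs 6, 8, -2 → best response Low.
Plant 1 against High: payoffs -6, 9, 6 → best response Low.
Plant 1 against Max: payoffs 6, 4, -2 → best response Idle.
Plant 2 against Idle: payoffs -4, -3, 7 → best response Max.
Plant 2 against Low: payoffs 3, 0, -8 → best response Medium.
Plant 2 against Medium: payoffs 6, 7, -1 → best response High.
Mutual best responses: (Idle, Max); (Low, Medium).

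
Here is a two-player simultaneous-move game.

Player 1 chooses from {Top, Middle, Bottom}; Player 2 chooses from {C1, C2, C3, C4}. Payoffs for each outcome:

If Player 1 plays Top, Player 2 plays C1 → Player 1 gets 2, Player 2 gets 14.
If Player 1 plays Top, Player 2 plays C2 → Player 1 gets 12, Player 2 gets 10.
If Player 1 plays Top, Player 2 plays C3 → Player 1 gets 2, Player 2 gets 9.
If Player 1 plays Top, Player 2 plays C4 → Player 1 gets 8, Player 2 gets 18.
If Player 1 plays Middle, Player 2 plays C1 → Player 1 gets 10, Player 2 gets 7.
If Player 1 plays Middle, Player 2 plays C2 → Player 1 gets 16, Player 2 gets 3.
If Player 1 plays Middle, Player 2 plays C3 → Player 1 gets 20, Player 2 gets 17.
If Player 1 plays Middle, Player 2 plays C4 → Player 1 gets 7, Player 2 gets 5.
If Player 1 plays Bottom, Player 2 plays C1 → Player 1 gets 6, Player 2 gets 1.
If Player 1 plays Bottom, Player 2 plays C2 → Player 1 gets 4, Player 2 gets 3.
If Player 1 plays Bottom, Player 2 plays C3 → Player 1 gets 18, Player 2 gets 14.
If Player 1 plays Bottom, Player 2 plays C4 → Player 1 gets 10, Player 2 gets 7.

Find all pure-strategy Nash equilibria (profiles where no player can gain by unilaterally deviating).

For each player, find the best response to each opponent profile; mutual best responses are the pure NE.
Player 1 against C1: payoffs 2, 10, 6 → best response Middle.
Player 1 against C2: payoffs 12, 16, 4 → best response Middle.
Player 1 against C3: payoffs 2, 20, 18 → best response Middle.
Player 1 against C4: payoffs 8, 7, 10 → best response Bottom.
Player 2 against Top: payoffs 14, 10, 9, 18 → best response C4.
Player 2 against Middle: payoffs 7, 3, 17, 5 → best response C3.
Player 2 against Bottom: payoffs 1, 3, 14, 7 → best response C3.
Mutual best responses: (Middle, C3).

The unique pure-strategy Nash equilibrium is (Middle, C3).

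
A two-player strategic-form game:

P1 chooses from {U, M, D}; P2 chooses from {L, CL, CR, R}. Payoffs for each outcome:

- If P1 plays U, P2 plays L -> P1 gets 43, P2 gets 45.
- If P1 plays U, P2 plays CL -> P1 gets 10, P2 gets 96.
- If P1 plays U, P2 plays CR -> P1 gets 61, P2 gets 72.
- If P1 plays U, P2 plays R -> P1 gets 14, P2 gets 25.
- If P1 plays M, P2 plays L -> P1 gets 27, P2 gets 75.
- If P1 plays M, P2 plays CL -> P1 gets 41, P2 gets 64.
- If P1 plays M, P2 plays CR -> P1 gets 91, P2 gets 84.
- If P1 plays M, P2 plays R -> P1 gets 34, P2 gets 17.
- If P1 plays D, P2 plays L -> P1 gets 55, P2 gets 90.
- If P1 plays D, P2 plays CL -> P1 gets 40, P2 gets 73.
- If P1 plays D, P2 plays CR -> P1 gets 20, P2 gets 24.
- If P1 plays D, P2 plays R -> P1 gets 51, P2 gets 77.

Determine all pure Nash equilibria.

For each strategy profile, look for a profitable unilateral deviation.
(U, L): P1 can switch to D (43 → 55). Not NE.
(U, CL): P1 can switch to M (10 → 41). Not NE.
(U, CR): P1 can switch to M (61 → 91). Not NE.
(U, R): P1 can switch to M (14 → 34). Not NE.
(M, L): P1 can switch to U (27 → 43). Not NE.
(M, CL): P2 can switch to L (64 → 75). Not NE.
(M, CR): P1 gets 91, best alternative 61; P2 gets 84, best alternative 75. No profitable deviation — NE.
(M, R): P1 can switch to D (34 → 51). Not NE.
(D, L): P1 gets 55, best alternative 43; P2 gets 90, best alternative 77. No profitable deviation — NE.
(D, CL): P1 can switch to M (40 → 41). Not NE.
(The remaining 2 profiles each have a profitable deviation by the same check.)

Pure-strategy Nash equilibria: (M, CR); (D, L)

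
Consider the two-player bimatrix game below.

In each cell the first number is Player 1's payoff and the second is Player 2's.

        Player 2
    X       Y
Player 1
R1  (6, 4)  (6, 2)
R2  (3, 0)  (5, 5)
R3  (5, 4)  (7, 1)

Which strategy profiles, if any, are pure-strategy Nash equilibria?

(R1, X): Player 1 gets 6, best alternative 5; Player 2 gets 4, best alternative 2. No profitable deviation — NE.
(R1, Y): Player 1 can switch to R3 (6 → 7). Not NE.
(R2, X): Player 1 can switch to R1 (3 → 6). Not NE.
(R2, Y): Player 1 can switch to R1 (5 → 6). Not NE.
(R3, X): Player 1 can switch to R1 (5 → 6). Not NE.
(R3, Y): Player 2 can switch to X (1 → 4). Not NE.

Pure NE: (R1, X)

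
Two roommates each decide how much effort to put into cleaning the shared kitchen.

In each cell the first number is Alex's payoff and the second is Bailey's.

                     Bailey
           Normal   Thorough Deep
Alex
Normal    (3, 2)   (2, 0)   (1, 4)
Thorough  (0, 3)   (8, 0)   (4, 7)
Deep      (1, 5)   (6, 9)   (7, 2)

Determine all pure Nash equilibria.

(Normal, Normal): Bailey can switch to Deep (2 → 4). Not NE.
(Normal, Thorough): Alex can switch to Thorough (2 → 8). Not NE.
(Normal, Deep): Alex can switch to Thorough (1 → 4). Not NE.
(Thorough, Normal): Alex can switch to Normal (0 → 3). Not NE.
(Thorough, Thorough): Bailey can switch to Normal (0 → 3). Not NE.
(Thorough, Deep): Alex can switch to Deep (4 → 7). Not NE.
(The remaining 3 profiles each have a profitable deviation by the same check.)

There is no pure-strategy Nash equilibrium.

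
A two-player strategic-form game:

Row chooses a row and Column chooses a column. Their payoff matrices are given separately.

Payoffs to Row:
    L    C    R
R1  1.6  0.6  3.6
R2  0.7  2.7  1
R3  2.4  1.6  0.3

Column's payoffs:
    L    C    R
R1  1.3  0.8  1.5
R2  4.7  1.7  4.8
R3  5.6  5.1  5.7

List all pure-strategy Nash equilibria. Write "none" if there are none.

Pure NE: (R1, R)

Row against L: payoffs 1.6, 0.7, 2.4 → best response R3.
Row against C: payoffs 0.6, 2.7, 1.6 → best response R2.
Row against R: payoffs 3.6, 1, 0.3 → best response R1.
Column against R1: payoffs 1.3, 0.8, 1.5 → best response R.
Column against R2: payoffs 4.7, 1.7, 4.8 → best response R.
Column against R3: payoffs 5.6, 5.1, 5.7 → best response R.
Mutual best responses: (R1, R).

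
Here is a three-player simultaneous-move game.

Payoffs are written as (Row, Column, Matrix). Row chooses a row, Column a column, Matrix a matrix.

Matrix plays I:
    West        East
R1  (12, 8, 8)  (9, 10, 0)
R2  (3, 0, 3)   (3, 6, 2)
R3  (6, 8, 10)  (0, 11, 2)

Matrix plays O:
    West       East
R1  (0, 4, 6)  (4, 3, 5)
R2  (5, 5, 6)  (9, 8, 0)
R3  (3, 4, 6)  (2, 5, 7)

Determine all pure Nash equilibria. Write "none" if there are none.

No pure-strategy Nash equilibrium.

For each player, find the best response to each opponent profile; mutual best responses are the pure NE.
Row against (West, I): payoffs 12, 3, 6 → best response R1.
Row against (West, O): payoffs 0, 5, 3 → best response R2.
Row against (East, I): payoffs 9, 3, 0 → best response R1.
Row against (East, O): payoffs 4, 9, 2 → best response R2.
Column against (R1, I): payoffs 8, 10 → best response East.
Column against (R1, O): payoffs 4, 3 → best response West.
Column against (R2, I): payoffs 0, 6 → best response East.
Column against (R2, O): payoffs 5, 8 → best response East.
Column against (R3, I): payoffs 8, 11 → best response East.
Column against (R3, O): payoffs 4, 5 → best response East.
Matrix against (R1, West): payoffs 8, 6 → best response I.
Matrix against (R1, East): payoffs 0, 5 → best response O.
Matrix against (R2, West): payoffs 3, 6 → best response O.
Matrix against (R2, East): payoffs 2, 0 → best response I.
Matrix against (R3, West): payoffs 10, 6 → best response I.
Matrix against (R3, East): payoffs 2, 7 → best response O.
No profile is a mutual best response for all players.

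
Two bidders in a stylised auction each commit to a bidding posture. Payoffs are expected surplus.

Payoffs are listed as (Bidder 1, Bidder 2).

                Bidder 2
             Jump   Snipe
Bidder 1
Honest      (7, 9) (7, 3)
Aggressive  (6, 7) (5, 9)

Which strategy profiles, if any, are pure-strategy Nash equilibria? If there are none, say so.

Bidder 1 against Jump: payoffs 7, 6 → best response Honest.
Bidder 1 against Snipe: payoffs 7, 5 → best response Honest.
Bidder 2 against Honest: payoffs 9, 3 → best response Jump.
Bidder 2 against Aggressive: payoffs 7, 9 → best response Snipe.
Mutual best responses: (Honest, Jump).

The unique pure-strategy Nash equilibrium is (Honest, Jump).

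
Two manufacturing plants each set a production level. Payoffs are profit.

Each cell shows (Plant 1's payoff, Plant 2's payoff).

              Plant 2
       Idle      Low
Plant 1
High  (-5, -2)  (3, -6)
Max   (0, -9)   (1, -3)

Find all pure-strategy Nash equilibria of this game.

Plant 1 against Idle: payoffs -5, 0 → best response Max.
Plant 1 against Low: payoffs 3, 1 → best response High.
Plant 2 against High: payoffs -2, -6 → best response Idle.
Plant 2 against Max: payoffs -9, -3 → best response Low.
No profile is a mutual best response for all players.

There is no pure-strategy Nash equilibrium.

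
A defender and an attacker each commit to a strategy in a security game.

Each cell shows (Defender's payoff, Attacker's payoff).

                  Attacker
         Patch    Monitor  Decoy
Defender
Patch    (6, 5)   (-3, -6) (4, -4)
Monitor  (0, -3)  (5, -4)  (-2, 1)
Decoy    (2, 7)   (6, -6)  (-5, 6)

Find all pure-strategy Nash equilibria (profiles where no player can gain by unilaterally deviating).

Pure NE: (Patch, Patch)

Defender against Patch: payoffs 6, 0, 2 → best response Patch.
Defender against Monitor: payoffs -3, 5, 6 → best response Decoy.
Defender against Decoy: payoffs 4, -2, -5 → best response Patch.
Attacker against Patch: payoffs 5, -6, -4 → best response Patch.
Attacker against Monitor: payoffs -3, -4, 1 → best response Decoy.
Attacker against Decoy: payoffs 7, -6, 6 → best response Patch.
Mutual best responses: (Patch, Patch).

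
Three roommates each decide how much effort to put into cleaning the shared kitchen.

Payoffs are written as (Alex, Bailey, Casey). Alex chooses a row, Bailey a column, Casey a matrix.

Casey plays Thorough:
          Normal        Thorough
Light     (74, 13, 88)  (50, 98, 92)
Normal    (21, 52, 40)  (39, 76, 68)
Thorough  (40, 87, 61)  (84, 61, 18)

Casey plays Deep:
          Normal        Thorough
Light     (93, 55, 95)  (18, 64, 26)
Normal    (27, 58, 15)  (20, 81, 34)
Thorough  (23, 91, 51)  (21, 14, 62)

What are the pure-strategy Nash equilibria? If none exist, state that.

Alex against (Normal, Thorough): payoffs 74, 21, 40 → best response Light.
Alex against (Normal, Deep): payoffs 93, 27, 23 → best response Light.
Alex against (Thorough, Thorough): payoffs 50, 39, 84 → best response Thorough.
Alex against (Thorough, Deep): payoffs 18, 20, 21 → best response Thorough.
Bailey against (Light, Thorough): payoffs 13, 98 → best response Thorough.
Bailey against (Light, Deep): payoffs 55, 64 → best response Thorough.
Bailey against (Normal, Thorough): payoffs 52, 76 → best response Thorough.
Bailey against (Normal, Deep): payoffs 58, 81 → best response Thorough.
Bailey against (Thorough, Thorough): payoffs 87, 61 → best response Normal.
Bailey against (Thorough, Deep): payoffs 91, 14 → best response Normal.
Casey against (Light, Normal): payoffs 88, 95 → best response Deep.
Casey against (Light, Thorough): payoffs 92, 26 → best response Thorough.
Casey against (Normal, Normal): payoffs 40, 15 → best response Thorough.
Casey against (Normal, Thorough): payoffs 68, 34 → best response Thorough.
Casey against (Thorough, Normal): payoffs 61, 51 → best response Thorough.
Casey against (Thorough, Thorough): payoffs 18, 62 → best response Deep.
No profile is a mutual best response for all players.

This game has no pure Nash equilibrium.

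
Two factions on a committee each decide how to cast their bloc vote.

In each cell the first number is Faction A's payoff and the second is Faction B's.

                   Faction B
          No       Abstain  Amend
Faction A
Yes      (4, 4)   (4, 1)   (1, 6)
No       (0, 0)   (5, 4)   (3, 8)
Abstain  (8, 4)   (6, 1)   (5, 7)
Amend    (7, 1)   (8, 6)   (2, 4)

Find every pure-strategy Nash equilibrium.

Faction A against No: payoffs 4, 0, 8, 7 → best response Abstain.
Faction A against Abstain: payoffs 4, 5, 6, 8 → best response Amend.
Faction A against Amend: payoffs 1, 3, 5, 2 → best response Abstain.
Faction B against Yes: payoffs 4, 1, 6 → best response Amend.
Faction B against No: payoffs 0, 4, 8 → best response Amend.
Faction B against Abstain: payoffs 4, 1, 7 → best response Amend.
Faction B against Amend: payoffs 1, 6, 4 → best response Abstain.
Mutual best responses: (Abstain, Amend); (Amend, Abstain).

The pure Nash equilibria are (Abstain, Amend) and (Amend, Abstain).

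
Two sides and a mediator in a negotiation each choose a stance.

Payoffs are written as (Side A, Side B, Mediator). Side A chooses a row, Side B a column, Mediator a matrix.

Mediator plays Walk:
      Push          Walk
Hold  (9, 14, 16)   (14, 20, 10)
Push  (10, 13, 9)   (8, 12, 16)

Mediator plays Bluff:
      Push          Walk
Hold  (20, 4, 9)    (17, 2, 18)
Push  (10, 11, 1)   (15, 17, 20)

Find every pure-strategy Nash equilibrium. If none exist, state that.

The unique pure-strategy Nash equilibrium is (Push, Push, Walk).

Check each profile: it is a Nash equilibrium iff no player can strictly gain by switching unilaterally.
(Hold, Push, Walk): Side A can switch to Push (9 → 10). Not NE.
(Hold, Push, Bluff): Mediator can switch to Walk (9 → 16). Not NE.
(Hold, Walk, Walk): Mediator can switch to Bluff (10 → 18). Not NE.
(Hold, Walk, Bluff): Side B can switch to Push (2 → 4). Not NE.
(Push, Push, Walk): Side A gets 10, best alternative 9; Side B gets 13, best alternative 12; Mediator gets 9, best alternative 1. No profitable deviation — NE.
(Push, Push, Bluff): Side A can switch to Hold (10 → 20). Not NE.
(Push, Walk, Walk): Side A can switch to Hold (8 → 14). Not NE.
(The remaining 1 profile has a profitable deviation by the same check.)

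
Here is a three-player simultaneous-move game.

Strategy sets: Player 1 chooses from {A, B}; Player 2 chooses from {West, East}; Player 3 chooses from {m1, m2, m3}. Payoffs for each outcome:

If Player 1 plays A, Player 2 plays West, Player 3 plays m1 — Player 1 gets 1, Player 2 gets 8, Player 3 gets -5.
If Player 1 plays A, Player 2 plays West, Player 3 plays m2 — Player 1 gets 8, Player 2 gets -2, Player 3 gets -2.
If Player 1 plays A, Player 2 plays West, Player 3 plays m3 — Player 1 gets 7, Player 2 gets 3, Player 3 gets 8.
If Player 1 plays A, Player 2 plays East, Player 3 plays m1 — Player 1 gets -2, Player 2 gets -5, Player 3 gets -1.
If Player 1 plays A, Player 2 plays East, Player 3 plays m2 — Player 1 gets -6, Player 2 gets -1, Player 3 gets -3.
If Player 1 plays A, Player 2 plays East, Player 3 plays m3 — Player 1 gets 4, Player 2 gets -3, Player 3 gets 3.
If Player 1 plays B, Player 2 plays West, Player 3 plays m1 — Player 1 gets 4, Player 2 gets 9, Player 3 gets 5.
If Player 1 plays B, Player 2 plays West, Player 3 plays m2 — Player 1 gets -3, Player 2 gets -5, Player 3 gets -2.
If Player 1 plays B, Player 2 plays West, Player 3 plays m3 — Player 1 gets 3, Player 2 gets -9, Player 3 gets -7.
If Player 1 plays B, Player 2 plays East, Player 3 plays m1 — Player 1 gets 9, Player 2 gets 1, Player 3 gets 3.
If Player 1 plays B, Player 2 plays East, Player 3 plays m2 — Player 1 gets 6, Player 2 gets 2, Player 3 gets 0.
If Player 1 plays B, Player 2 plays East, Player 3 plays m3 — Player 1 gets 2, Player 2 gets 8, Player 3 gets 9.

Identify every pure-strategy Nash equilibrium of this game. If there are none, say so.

Pure-strategy Nash equilibria: (A, West, m3); (B, West, m1)

Check each profile: it is a Nash equilibrium iff no player can strictly gain by switching unilaterally.
(A, West, m1): Player 1 can switch to B (1 → 4). Not NE.
(A, West, m2): Player 2 can switch to East (-2 → -1). Not NE.
(A, West, m3): Player 1 gets 7, best alternative 3; Player 2 gets 3, best alternative -3; Player 3 gets 8, best alternative -2. No profitable deviation — NE.
(A, East, m1): Player 1 can switch to B (-2 → 9). Not NE.
(A, East, m2): Player 1 can switch to B (-6 → 6). Not NE.
(A, East, m3): Player 2 can switch to West (-3 → 3). Not NE.
(B, West, m1): Player 1 gets 4, best alternative 1; Player 2 gets 9, best alternative 1; Player 3 gets 5, best alternative -2. No profitable deviation — NE.
(B, West, m2): Player 1 can switch to A (-3 → 8). Not NE.
(B, West, m3): Player 1 can switch to A (3 → 7). Not NE.
(B, East, m1): Player 2 can switch to West (1 → 9). Not NE.
(B, East, m2): Player 3 can switch to m1 (0 → 3). Not NE.
(B, East, m3): Player 1 can switch to A (2 → 4). Not NE.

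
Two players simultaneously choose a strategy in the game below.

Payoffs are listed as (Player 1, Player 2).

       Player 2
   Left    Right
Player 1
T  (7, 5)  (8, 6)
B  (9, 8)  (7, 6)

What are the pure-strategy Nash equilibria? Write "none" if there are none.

The pure Nash equilibria are (T, Right) and (B, Left).

Player 1 against Left: payoffs 7, 9 → best response B.
Player 1 against Right: payoffs 8, 7 → best response T.
Player 2 against T: payoffs 5, 6 → best response Right.
Player 2 against B: payoffs 8, 6 → best response Left.
Mutual best responses: (T, Right); (B, Left).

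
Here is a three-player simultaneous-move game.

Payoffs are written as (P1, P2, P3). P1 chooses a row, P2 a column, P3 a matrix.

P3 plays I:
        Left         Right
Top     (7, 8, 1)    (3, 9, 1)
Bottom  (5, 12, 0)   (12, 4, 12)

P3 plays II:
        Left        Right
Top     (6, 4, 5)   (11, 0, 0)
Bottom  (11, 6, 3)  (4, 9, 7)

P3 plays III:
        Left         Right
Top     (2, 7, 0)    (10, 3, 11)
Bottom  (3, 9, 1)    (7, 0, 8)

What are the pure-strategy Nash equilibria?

No pure-strategy Nash equilibrium.

(Top, Left, I): P2 can switch to Right (8 → 9). Not NE.
(Top, Left, II): P1 can switch to Bottom (6 → 11). Not NE.
(Top, Left, III): P1 can switch to Bottom (2 → 3). Not NE.
(Top, Right, I): P1 can switch to Bottom (3 → 12). Not NE.
(Top, Right, II): P2 can switch to Left (0 → 4). Not NE.
(Top, Right, III): P2 can switch to Left (3 → 7). Not NE.
(The remaining 6 profiles each have a profitable deviation by the same check.)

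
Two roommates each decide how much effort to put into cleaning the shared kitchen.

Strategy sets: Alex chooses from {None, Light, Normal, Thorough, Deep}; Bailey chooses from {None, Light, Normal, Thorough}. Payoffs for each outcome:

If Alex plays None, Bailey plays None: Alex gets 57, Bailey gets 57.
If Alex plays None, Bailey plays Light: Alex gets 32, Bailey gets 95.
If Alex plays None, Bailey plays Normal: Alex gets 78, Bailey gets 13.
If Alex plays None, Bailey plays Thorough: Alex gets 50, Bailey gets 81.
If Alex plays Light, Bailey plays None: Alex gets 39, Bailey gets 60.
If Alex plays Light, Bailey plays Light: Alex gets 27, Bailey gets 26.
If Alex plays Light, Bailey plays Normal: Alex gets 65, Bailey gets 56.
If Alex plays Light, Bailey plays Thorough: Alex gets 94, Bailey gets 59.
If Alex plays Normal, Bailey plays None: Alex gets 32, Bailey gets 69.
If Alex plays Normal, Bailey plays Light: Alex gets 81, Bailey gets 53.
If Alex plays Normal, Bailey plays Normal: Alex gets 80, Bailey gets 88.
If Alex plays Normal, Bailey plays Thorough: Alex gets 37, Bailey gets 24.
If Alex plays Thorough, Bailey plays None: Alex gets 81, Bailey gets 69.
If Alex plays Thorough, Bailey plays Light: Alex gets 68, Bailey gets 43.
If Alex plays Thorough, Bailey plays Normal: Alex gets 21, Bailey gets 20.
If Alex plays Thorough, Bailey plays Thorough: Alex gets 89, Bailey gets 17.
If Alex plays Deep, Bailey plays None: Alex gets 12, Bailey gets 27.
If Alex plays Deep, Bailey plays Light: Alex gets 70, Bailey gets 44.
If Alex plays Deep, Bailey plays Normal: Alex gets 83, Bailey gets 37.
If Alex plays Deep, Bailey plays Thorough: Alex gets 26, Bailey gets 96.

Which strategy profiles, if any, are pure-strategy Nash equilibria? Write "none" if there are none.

Pure NE: (Thorough, None)

For each player, find the best response to each opponent profile; mutual best responses are the pure NE.
Alex against None: payoffs 57, 39, 32, 81, 12 → best response Thorough.
Alex against Light: payoffs 32, 27, 81, 68, 70 → best response Normal.
Alex against Normal: payoffs 78, 65, 80, 21, 83 → best response Deep.
Alex against Thorough: payoffs 50, 94, 37, 89, 26 → best response Light.
Bailey against None: payoffs 57, 95, 13, 81 → best response Light.
Bailey against Light: payoffs 60, 26, 56, 59 → best response None.
Bailey against Normal: payoffs 69, 53, 88, 24 → best response Normal.
Bailey against Thorough: payoffs 69, 43, 20, 17 → best response None.
Bailey against Deep: payoffs 27, 44, 37, 96 → best response Thorough.
Mutual best responses: (Thorough, None).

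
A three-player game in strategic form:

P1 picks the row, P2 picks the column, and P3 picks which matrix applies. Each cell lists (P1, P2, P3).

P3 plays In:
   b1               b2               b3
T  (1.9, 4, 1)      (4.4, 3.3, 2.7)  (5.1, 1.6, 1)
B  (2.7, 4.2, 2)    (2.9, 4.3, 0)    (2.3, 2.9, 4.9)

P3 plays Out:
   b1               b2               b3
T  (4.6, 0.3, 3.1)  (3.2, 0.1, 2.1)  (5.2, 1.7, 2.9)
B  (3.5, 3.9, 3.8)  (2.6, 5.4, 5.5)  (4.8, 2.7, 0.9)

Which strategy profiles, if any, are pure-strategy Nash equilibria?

For each player, find the best response to each opponent profile; mutual best responses are the pure NE.
P1 against (b1, In): payoffs 1.9, 2.7 → best response B.
P1 against (b1, Out): payoffs 4.6, 3.5 → best response T.
P1 against (b2, In): payoffs 4.4, 2.9 → best response T.
P1 against (b2, Out): payoffs 3.2, 2.6 → best response T.
P1 against (b3, In): payoffs 5.1, 2.3 → best response T.
P1 against (b3, Out): payoffs 5.2, 4.8 → best response T.
P2 against (T, In): payoffs 4, 3.3, 1.6 → best response b1.
P2 against (T, Out): payoffs 0.3, 0.1, 1.7 → best response b3.
P2 against (B, In): payoffs 4.2, 4.3, 2.9 → best response b2.
P2 against (B, Out): payoffs 3.9, 5.4, 2.7 → best response b2.
P3 against (T, b1): payoffs 1, 3.1 → best response Out.
P3 against (T, b2): payoffs 2.7, 2.1 → best response In.
P3 against (T, b3): payoffs 1, 2.9 → best response Out.
P3 against (B, b1): payoffs 2, 3.8 → best response Out.
P3 against (B, b2): payoffs 0, 5.5 → best response Out.
P3 against (B, b3): payoffs 4.9, 0.9 → best response In.
Mutual best responses: (T, b3, Out).

Pure NE: (T, b3, Out)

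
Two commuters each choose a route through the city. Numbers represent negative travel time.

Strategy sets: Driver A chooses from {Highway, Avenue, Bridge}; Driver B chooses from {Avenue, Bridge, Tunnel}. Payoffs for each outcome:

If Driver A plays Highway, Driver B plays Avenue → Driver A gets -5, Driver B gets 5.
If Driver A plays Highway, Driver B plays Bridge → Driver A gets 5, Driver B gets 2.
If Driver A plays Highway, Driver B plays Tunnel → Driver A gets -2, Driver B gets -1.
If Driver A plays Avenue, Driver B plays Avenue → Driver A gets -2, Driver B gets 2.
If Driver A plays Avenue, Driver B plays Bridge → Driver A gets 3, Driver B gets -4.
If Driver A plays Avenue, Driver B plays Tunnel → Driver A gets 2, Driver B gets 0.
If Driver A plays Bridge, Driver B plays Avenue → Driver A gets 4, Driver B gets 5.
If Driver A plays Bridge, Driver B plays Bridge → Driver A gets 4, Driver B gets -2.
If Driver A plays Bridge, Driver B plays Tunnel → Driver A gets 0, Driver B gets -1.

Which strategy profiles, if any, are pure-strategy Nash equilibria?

For each strategy profile, look for a profitable unilateral deviation.
(Highway, Avenue): Driver A can switch to Avenue (-5 → -2). Not NE.
(Highway, Bridge): Driver B can switch to Avenue (2 → 5). Not NE.
(Highway, Tunnel): Driver A can switch to Avenue (-2 → 2). Not NE.
(Avenue, Avenue): Driver A can switch to Bridge (-2 → 4). Not NE.
(Avenue, Bridge): Driver A can switch to Highway (3 → 5). Not NE.
(Avenue, Tunnel): Driver B can switch to Avenue (0 → 2). Not NE.
(Bridge, Avenue): Driver A gets 4, best alternative -2; Driver B gets 5, best alternative -1. No profitable deviation — NE.
(Bridge, Bridge): Driver A can switch to Highway (4 → 5). Not NE.
(Bridge, Tunnel): Driver A can switch to Avenue (0 → 2). Not NE.

(Bridge, Avenue)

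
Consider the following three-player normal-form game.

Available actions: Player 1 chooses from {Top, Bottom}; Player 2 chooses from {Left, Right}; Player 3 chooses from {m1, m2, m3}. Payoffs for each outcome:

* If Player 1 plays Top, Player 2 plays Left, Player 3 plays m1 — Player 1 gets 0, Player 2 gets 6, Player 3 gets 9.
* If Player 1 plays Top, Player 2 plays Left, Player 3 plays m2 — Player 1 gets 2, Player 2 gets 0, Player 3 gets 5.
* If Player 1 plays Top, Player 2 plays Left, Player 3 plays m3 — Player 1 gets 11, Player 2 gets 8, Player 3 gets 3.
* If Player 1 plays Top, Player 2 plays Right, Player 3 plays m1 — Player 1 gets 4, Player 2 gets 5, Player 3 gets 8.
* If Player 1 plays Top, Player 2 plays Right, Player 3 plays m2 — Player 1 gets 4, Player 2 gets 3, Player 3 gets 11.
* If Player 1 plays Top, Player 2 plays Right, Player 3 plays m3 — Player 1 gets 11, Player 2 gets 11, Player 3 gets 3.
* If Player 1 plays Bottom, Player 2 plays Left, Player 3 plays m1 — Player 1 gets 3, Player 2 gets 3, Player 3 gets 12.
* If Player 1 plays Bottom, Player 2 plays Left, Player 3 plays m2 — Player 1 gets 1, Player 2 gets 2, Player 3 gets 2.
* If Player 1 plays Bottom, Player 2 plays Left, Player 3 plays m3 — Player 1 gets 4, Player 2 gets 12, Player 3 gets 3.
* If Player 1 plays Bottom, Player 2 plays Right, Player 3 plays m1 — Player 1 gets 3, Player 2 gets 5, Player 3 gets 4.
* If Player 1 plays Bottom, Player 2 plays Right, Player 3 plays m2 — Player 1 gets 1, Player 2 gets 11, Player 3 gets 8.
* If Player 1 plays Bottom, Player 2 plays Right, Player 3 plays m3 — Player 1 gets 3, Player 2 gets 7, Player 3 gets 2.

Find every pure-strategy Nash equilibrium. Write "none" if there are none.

Player 1 against (Left, m1): payoffs 0, 3 → best response Bottom.
Player 1 against (Left, m2): payoffs 2, 1 → best response Top.
Player 1 against (Left, m3): payoffs 11, 4 → best response Top.
Player 1 against (Right, m1): payoffs 4, 3 → best response Top.
Player 1 against (Right, m2): payoffs 4, 1 → best response Top.
Player 1 against (Right, m3): payoffs 11, 3 → best response Top.
Player 2 against (Top, m1): payoffs 6, 5 → best response Left.
Player 2 against (Top, m2): payoffs 0, 3 → best response Right.
Player 2 against (Top, m3): payoffs 8, 11 → best response Right.
Player 2 against (Bottom, m1): payoffs 3, 5 → best response Right.
Player 2 against (Bottom, m2): payoffs 2, 11 → best response Right.
Player 2 against (Bottom, m3): payoffs 12, 7 → best response Left.
Player 3 against (Top, Left): payoffs 9, 5, 3 → best response m1.
Player 3 against (Top, Right): payoffs 8, 11, 3 → best response m2.
Player 3 against (Bottom, Left): payoffs 12, 2, 3 → best response m1.
Player 3 against (Bottom, Right): payoffs 4, 8, 2 → best response m2.
Mutual best responses: (Top, Right, m2).

The unique pure-strategy Nash equilibrium is (Top, Right, m2).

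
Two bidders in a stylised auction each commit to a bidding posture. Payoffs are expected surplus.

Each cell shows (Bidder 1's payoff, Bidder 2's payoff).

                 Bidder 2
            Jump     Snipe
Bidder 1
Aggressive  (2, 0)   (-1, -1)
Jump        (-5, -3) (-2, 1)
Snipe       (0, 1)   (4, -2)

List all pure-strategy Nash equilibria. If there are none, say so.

For each player, find the best response to each opponent profile; mutual best responses are the pure NE.
Bidder 1 against Jump: payoffs 2, -5, 0 → best response Aggressive.
Bidder 1 against Snipe: payoffs -1, -2, 4 → best response Snipe.
Bidder 2 against Aggressive: payoffs 0, -1 → best response Jump.
Bidder 2 against Jump: payoffs -3, 1 → best response Snipe.
Bidder 2 against Snipe: payoffs 1, -2 → best response Jump.
Mutual best responses: (Aggressive, Jump).

Pure NE: (Aggressive, Jump)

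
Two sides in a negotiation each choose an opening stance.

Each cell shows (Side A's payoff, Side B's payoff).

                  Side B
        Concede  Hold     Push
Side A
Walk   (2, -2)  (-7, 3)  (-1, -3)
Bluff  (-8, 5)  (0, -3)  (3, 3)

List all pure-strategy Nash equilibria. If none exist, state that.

Side A against Concede: payoffs 2, -8 → best response Walk.
Side A against Hold: payoffs -7, 0 → best response Bluff.
Side A against Push: payoffs -1, 3 → best response Bluff.
Side B against Walk: payoffs -2, 3, -3 → best response Hold.
Side B against Bluff: payoffs 5, -3, 3 → best response Concede.
No profile is a mutual best response for all players.

This game has no pure Nash equilibrium.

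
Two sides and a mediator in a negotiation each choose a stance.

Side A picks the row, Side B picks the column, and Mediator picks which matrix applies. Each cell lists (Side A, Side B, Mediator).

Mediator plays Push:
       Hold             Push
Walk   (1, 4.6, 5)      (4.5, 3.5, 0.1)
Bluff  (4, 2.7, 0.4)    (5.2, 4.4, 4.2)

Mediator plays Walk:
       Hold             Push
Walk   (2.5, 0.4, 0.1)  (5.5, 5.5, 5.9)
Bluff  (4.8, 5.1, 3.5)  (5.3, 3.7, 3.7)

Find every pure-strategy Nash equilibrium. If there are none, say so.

Mark each player's best response to every combination of opponents' strategies; a profile where every player is best-responding is a pure Nash equilibrium.
Side A against (Hold, Push): payoffs 1, 4 → best response Bluff.
Side A against (Hold, Walk): payoffs 2.5, 4.8 → best response Bluff.
Side A against (Push, Push): payoffs 4.5, 5.2 → best response Bluff.
Side A against (Push, Walk): payoffs 5.5, 5.3 → best response Walk.
Side B against (Walk, Push): payoffs 4.6, 3.5 → best response Hold.
Side B against (Walk, Walk): payoffs 0.4, 5.5 → best response Push.
Side B against (Bluff, Push): payoffs 2.7, 4.4 → best response Push.
Side B against (Bluff, Walk): payoffs 5.1, 3.7 → best response Hold.
Mediator against (Walk, Hold): payoffs 5, 0.1 → best response Push.
Mediator against (Walk, Push): payoffs 0.1, 5.9 → best response Walk.
Mediator against (Bluff, Hold): payoffs 0.4, 3.5 → best response Walk.
Mediator against (Bluff, Push): payoffs 4.2, 3.7 → best response Push.
Mutual best responses: (Walk, Push, Walk); (Bluff, Hold, Walk); (Bluff, Push, Push).

Pure-strategy Nash equilibria: (Walk, Push, Walk), (Bluff, Hold, Walk), (Bluff, Push, Push)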